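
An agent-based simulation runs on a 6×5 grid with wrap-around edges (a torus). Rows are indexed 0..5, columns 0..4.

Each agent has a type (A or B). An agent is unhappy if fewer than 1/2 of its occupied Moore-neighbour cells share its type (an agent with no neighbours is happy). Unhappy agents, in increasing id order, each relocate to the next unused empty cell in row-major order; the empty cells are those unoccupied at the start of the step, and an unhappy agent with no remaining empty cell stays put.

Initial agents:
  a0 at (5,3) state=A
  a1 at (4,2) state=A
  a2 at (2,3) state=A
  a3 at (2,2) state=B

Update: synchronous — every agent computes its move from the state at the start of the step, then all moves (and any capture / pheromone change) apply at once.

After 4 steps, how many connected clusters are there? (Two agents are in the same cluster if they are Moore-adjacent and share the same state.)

2

t=1: a0@(5,3):A a1@(4,2):A a2@(0,0):A a3@(0,1):B
t=2: a0@(5,3):A a1@(4,2):A a2@(0,2):A a3@(0,3):B
t=3: a0@(5,3):A a1@(4,2):A a2@(0,2):A a3@(0,0):B
t=4: (unchanged — steady state)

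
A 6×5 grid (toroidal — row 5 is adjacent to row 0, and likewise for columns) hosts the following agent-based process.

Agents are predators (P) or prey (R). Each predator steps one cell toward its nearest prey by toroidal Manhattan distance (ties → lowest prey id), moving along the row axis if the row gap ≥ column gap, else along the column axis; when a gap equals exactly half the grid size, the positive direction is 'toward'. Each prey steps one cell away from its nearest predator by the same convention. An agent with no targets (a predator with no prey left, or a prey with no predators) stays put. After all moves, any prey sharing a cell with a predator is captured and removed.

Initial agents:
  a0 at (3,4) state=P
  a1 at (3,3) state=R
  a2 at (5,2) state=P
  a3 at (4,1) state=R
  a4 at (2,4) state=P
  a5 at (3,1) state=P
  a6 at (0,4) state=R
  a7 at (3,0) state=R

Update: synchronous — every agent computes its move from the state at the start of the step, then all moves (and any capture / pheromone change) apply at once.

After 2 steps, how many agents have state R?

4

t=1: a0@(3,3):P a1@(3,2):R a2@(4,2):P a3@(5,1):R a4@(3,4):P a5@(4,1):P a6@(5,4):R a7@(3,1):R
t=2: a0@(3,2):P a1@(3,1):R a2@(3,2):P a3@(0,1):R a4@(3,3):P a5@(5,1):P a6@(0,4):R a7@(2,1):R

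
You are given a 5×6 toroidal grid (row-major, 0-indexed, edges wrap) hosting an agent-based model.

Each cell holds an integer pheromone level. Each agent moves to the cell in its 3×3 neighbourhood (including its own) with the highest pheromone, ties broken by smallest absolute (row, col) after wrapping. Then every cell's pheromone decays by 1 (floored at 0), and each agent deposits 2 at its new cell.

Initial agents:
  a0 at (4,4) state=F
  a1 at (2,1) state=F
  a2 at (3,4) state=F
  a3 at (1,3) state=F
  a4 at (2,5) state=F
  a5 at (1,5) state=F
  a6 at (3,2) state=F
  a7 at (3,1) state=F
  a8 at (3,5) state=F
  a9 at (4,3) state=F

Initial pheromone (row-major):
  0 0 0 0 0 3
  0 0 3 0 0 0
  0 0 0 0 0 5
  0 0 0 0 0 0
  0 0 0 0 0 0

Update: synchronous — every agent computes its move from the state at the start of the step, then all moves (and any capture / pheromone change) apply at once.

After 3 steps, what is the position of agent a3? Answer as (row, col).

t=1: a0@(0,5) a1@(1,2) a2@(2,5) a3@(1,2) a4@(2,5) a5@(2,5) a6@(2,1) a7@(2,0) a8@(2,5) a9@(0,2) | pheromone: 0 0 2 0 0 4 / 0 0 6 0 0 0 / 2 2 0 0 0 12 / 0 0 0 0 0 0 / 0 0 0 0 0 0
t=2: a0@(0,5) a1@(1,2) a2@(2,5) a3@(1,2) a4@(2,5) a5@(2,5) a6@(1,2) a7@(2,5) a8@(2,5) a9@(1,2) | pheromone: 0 0 1 0 0 5 / 0 0 13 0 0 0 / 1 1 0 0 0 21 / 0 0 0 0 0 0 / 0 0 0 0 0 0
t=3: a0@(0,5) a1@(1,2) a2@(2,5) a3@(1,2) a4@(2,5) a5@(2,5) a6@(1,2) a7@(2,5) a8@(2,5) a9@(1,2) | pheromone: 0 0 0 0 0 6 / 0 0 20 0 0 0 / 0 0 0 0 0 30 / 0 0 0 0 0 0 / 0 0 0 0 0 0

(1, 2)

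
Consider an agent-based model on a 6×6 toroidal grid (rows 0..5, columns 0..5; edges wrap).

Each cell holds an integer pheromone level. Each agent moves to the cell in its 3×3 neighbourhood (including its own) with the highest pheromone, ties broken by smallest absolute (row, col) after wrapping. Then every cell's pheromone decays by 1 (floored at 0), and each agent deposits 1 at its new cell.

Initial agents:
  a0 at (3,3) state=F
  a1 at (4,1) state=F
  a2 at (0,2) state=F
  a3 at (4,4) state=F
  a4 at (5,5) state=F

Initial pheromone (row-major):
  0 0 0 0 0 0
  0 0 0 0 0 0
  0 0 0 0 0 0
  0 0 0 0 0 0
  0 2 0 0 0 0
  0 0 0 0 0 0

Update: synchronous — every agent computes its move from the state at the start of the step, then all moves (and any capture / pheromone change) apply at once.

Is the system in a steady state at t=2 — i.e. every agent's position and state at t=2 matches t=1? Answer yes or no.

no

t=1: a0@(2,2) a1@(4,1) a2@(0,1) a3@(3,3) a4@(0,0) | pheromone: 1 1 0 0 0 0 / 0 0 0 0 0 0 / 0 0 1 0 0 0 / 0 0 0 1 0 0 / 0 2 0 0 0 0 / 0 0 0 0 0 0
t=2: a0@(2,2) a1@(4,1) a2@(0,0) a3@(2,2) a4@(0,0) | pheromone: 2 0 0 0 0 0 / 0 0 0 0 0 0 / 0 0 2 0 0 0 / 0 0 0 0 0 0 / 0 2 0 0 0 0 / 0 0 0 0 0 0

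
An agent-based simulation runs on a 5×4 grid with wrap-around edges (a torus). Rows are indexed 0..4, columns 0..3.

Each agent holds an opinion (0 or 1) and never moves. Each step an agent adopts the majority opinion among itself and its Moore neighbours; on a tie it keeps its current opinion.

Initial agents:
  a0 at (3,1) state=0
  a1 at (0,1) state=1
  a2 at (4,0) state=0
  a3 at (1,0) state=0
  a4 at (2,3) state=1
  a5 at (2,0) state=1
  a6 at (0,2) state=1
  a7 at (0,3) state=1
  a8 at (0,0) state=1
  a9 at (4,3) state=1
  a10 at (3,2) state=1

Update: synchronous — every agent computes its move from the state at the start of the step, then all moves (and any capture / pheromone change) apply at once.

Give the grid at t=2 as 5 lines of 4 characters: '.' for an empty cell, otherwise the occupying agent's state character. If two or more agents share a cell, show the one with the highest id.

t=1: a0@(3,1):0 a1@(0,1):1 a2@(4,0):1 a3@(1,0):1 a4@(2,3):1 a5@(2,0):1 a6@(0,2):1 a7@(0,3):1 a8@(0,0):1 a9@(4,3):1 a10@(3,2):1
t=2: a0@(3,1):1 a1@(0,1):1 a2@(4,0):1 a3@(1,0):1 a4@(2,3):1 a5@(2,0):1 a6@(0,2):1 a7@(0,3):1 a8@(0,0):1 a9@(4,3):1 a10@(3,2):1

1111
1...
1..1
.11.
1..1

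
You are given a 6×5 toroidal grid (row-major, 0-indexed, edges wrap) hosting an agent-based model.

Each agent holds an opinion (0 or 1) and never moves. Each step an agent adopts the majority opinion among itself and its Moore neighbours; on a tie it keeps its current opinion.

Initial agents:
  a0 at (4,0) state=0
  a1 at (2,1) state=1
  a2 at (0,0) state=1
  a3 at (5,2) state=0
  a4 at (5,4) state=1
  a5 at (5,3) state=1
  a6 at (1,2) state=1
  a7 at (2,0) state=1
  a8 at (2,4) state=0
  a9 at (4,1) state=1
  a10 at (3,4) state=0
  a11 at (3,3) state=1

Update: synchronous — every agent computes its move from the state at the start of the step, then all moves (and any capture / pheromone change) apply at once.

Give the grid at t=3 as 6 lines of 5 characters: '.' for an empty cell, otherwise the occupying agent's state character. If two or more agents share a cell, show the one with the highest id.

1....
..1..
11..0
...00
00...
..111

t=1: a0@(4,0):0 a1@(2,1):1 a2@(0,0):1 a3@(5,2):1 a4@(5,4):1 a5@(5,3):1 a6@(1,2):1 a7@(2,0):1 a8@(2,4):0 a9@(4,1):0 a10@(3,4):0 a11@(3,3):0
t=2: (unchanged — steady state)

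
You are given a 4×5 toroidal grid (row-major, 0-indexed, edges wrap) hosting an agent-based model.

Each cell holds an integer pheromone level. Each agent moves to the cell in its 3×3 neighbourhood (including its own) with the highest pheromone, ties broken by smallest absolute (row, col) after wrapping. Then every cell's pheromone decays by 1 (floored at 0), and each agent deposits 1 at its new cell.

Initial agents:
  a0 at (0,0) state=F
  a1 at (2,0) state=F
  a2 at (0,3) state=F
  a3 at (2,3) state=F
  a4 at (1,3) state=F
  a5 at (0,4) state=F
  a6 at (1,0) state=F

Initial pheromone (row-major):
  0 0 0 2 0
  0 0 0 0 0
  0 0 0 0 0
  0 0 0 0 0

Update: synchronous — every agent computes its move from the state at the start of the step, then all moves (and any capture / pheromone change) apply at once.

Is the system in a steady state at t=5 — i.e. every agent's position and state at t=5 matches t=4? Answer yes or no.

yes

t=1: a0@(0,0) a1@(1,0) a2@(0,3) a3@(1,2) a4@(0,3) a5@(0,3) a6@(0,0) | pheromone: 2 0 0 4 0 / 1 0 1 0 0 / 0 0 0 0 0 / 0 0 0 0 0
t=2: a0@(0,0) a1@(0,0) a2@(0,3) a3@(0,3) a4@(0,3) a5@(0,3) a6@(0,0) | pheromone: 4 0 0 7 0 / 0 0 0 0 0 / 0 0 0 0 0 / 0 0 0 0 0
t=3: a0@(0,0) a1@(0,0) a2@(0,3) a3@(0,3) a4@(0,3) a5@(0,3) a6@(0,0) | pheromone: 6 0 0 10 0 / 0 0 0 0 0 / 0 0 0 0 0 / 0 0 0 0 0
t=4: a0@(0,0) a1@(0,0) a2@(0,3) a3@(0,3) a4@(0,3) a5@(0,3) a6@(0,0) | pheromone: 8 0 0 13 0 / 0 0 0 0 0 / 0 0 0 0 0 / 0 0 0 0 0
t=5: a0@(0,0) a1@(0,0) a2@(0,3) a3@(0,3) a4@(0,3) a5@(0,3) a6@(0,0) | pheromone: 10 0 0 16 0 / 0 0 0 0 0 / 0 0 0 0 0 / 0 0 0 0 0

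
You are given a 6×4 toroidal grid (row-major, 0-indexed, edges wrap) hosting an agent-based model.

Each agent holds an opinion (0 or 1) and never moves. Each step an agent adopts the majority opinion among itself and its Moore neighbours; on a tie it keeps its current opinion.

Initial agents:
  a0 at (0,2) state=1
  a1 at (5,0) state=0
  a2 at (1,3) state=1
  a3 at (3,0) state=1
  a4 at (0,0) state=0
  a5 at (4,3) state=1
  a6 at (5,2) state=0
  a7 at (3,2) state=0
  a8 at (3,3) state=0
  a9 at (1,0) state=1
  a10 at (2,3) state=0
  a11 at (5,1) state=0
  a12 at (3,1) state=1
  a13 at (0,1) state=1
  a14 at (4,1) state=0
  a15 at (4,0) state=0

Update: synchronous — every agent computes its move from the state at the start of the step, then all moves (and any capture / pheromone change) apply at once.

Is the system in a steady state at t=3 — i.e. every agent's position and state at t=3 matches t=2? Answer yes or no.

t=1: a0@(0,2):1 a1@(5,0):0 a2@(1,3):1 a3@(3,0):0 a4@(0,0):0 a5@(4,3):0 a6@(5,2):0 a7@(3,2):0 a8@(3,3):0 a9@(1,0):1 a10@(2,3):0 a11@(5,1):0 a12@(3,1):0 a13@(0,1):0 a14@(4,1):0 a15@(4,0):0
t=2: a0@(0,2):0 a1@(5,0):0 a2@(1,3):1 a3@(3,0):0 a4@(0,0):0 a5@(4,3):0 a6@(5,2):0 a7@(3,2):0 a8@(3,3):0 a9@(1,0):0 a10@(2,3):0 a11@(5,1):0 a12@(3,1):0 a13@(0,1):0 a14@(4,1):0 a15@(4,0):0
t=3: a0@(0,2):0 a1@(5,0):0 a2@(1,3):0 a3@(3,0):0 a4@(0,0):0 a5@(4,3):0 a6@(5,2):0 a7@(3,2):0 a8@(3,3):0 a9@(1,0):0 a10@(2,3):0 a11@(5,1):0 a12@(3,1):0 a13@(0,1):0 a14@(4,1):0 a15@(4,0):0

no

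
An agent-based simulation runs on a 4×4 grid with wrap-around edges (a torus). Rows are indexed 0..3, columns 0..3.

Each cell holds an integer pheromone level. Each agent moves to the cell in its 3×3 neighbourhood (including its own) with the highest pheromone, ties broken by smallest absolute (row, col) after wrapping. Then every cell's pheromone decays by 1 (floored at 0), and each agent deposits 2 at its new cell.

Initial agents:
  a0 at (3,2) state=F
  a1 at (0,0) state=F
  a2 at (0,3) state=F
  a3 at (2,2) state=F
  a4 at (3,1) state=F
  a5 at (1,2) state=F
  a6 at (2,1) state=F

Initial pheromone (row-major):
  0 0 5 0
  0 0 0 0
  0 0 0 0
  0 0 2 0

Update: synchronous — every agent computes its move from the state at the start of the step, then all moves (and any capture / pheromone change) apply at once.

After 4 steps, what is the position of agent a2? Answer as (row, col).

t=1: a0@(0,2) a1@(0,0) a2@(0,2) a3@(3,2) a4@(0,2) a5@(0,2) a6@(3,2) | pheromone: 2 0 12 0 / 0 0 0 0 / 0 0 0 0 / 0 0 5 0
t=2: a0@(0,2) a1@(0,0) a2@(0,2) a3@(0,2) a4@(0,2) a5@(0,2) a6@(0,2) | pheromone: 3 0 23 0 / 0 0 0 0 / 0 0 0 0 / 0 0 4 0
t=3: a0@(0,2) a1@(0,0) a2@(0,2) a3@(0,2) a4@(0,2) a5@(0,2) a6@(0,2) | pheromone: 4 0 34 0 / 0 0 0 0 / 0 0 0 0 / 0 0 3 0
t=4: a0@(0,2) a1@(0,0) a2@(0,2) a3@(0,2) a4@(0,2) a5@(0,2) a6@(0,2) | pheromone: 5 0 45 0 / 0 0 0 0 / 0 0 0 0 / 0 0 2 0

(0, 2)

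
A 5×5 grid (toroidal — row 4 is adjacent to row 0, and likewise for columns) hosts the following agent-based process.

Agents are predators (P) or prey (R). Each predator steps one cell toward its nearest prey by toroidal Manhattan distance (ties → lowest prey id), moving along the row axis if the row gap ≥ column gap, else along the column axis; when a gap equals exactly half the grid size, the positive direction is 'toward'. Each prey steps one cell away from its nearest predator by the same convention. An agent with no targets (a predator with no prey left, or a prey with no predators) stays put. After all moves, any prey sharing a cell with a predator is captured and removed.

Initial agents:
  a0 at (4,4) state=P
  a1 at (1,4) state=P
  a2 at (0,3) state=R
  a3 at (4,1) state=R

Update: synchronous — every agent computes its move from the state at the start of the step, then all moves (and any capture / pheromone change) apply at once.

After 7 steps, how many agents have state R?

2

t=1: a0@(0,4):P a1@(0,4):P a2@(1,3):R a3@(4,2):R
t=2: a0@(1,4):P a1@(1,4):P a2@(2,3):R a3@(4,1):R
t=3: a0@(2,4):P a1@(2,4):P a2@(3,3):R a3@(3,1):R
t=4: a0@(3,4):P a1@(3,4):P a2@(4,3):R a3@(3,2):R
t=5: a0@(4,4):P a1@(4,4):P a2@(0,3):R a3@(3,1):R
t=6: a0@(0,4):P a1@(0,4):P a2@(1,3):R a3@(3,2):R
t=7: a0@(1,4):P a1@(1,4):P a2@(2,3):R a3@(2,2):R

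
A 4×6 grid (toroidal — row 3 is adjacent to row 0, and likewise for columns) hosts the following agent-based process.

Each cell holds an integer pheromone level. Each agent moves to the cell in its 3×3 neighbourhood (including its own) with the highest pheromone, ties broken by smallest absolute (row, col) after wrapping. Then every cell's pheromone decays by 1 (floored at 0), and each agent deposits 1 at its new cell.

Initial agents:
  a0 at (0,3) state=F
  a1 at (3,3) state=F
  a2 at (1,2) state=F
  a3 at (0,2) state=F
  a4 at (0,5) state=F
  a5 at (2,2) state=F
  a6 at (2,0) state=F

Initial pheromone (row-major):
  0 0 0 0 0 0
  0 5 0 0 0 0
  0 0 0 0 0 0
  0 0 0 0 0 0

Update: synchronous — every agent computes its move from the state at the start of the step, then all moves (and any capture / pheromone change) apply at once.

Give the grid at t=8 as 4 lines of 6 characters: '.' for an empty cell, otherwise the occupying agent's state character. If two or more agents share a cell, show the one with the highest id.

t=1: a0@(0,2) a1@(0,2) a2@(1,1) a3@(1,1) a4@(0,0) a5@(1,1) a6@(1,1) | pheromone: 1 0 2 0 0 0 / 0 8 0 0 0 0 / 0 0 0 0 0 0 / 0 0 0 0 0 0
t=2: a0@(1,1) a1@(1,1) a2@(1,1) a3@(1,1) a4@(1,1) a5@(1,1) a6@(1,1) | pheromone: 0 0 1 0 0 0 / 0 14 0 0 0 0 / 0 0 0 0 0 0 / 0 0 0 0 0 0
t=3: a0@(1,1) a1@(1,1) a2@(1,1) a3@(1,1) a4@(1,1) a5@(1,1) a6@(1,1) | pheromone: 0 0 0 0 0 0 / 0 20 0 0 0 0 / 0 0 0 0 0 0 / 0 0 0 0 0 0
t=4: a0@(1,1) a1@(1,1) a2@(1,1) a3@(1,1) a4@(1,1) a5@(1,1) a6@(1,1) | pheromone: 0 0 0 0 0 0 / 0 26 0 0 0 0 / 0 0 0 0 0 0 / 0 0 0 0 0 0
t=5: a0@(1,1) a1@(1,1) a2@(1,1) a3@(1,1) a4@(1,1) a5@(1,1) a6@(1,1) | pheromone: 0 0 0 0 0 0 / 0 32 0 0 0 0 / 0 0 0 0 0 0 / 0 0 0 0 0 0
t=6: a0@(1,1) a1@(1,1) a2@(1,1) a3@(1,1) a4@(1,1) a5@(1,1) a6@(1,1) | pheromone: 0 0 0 0 0 0 / 0 38 0 0 0 0 / 0 0 0 0 0 0 / 0 0 0 0 0 0
t=7: a0@(1,1) a1@(1,1) a2@(1,1) a3@(1,1) a4@(1,1) a5@(1,1) a6@(1,1) | pheromone: 0 0 0 0 0 0 / 0 44 0 0 0 0 / 0 0 0 0 0 0 / 0 0 0 0 0 0
t=8: a0@(1,1) a1@(1,1) a2@(1,1) a3@(1,1) a4@(1,1) a5@(1,1) a6@(1,1) | pheromone: 0 0 0 0 0 0 / 0 50 0 0 0 0 / 0 0 0 0 0 0 / 0 0 0 0 0 0

......
.F....
......
......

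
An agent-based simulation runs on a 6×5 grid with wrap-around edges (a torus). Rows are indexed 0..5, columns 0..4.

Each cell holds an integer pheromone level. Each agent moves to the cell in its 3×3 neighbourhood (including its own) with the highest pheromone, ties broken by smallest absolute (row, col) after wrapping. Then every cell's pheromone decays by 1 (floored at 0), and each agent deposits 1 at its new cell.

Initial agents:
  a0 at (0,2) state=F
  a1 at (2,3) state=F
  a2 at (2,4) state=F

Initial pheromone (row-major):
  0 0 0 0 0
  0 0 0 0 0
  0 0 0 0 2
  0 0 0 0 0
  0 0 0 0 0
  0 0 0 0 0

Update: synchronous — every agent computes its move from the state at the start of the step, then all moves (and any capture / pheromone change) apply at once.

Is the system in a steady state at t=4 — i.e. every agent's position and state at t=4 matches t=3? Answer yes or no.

t=1: a0@(0,1) a1@(2,4) a2@(2,4) | pheromone: 0 1 0 0 0 / 0 0 0 0 0 / 0 0 0 0 3 / 0 0 0 0 0 / 0 0 0 0 0 / 0 0 0 0 0
t=2: a0@(0,1) a1@(2,4) a2@(2,4) | pheromone: 0 1 0 0 0 / 0 0 0 0 0 / 0 0 0 0 4 / 0 0 0 0 0 / 0 0 0 0 0 / 0 0 0 0 0
t=3: a0@(0,1) a1@(2,4) a2@(2,4) | pheromone: 0 1 0 0 0 / 0 0 0 0 0 / 0 0 0 0 5 / 0 0 0 0 0 / 0 0 0 0 0 / 0 0 0 0 0
t=4: a0@(0,1) a1@(2,4) a2@(2,4) | pheromone: 0 1 0 0 0 / 0 0 0 0 0 / 0 0 0 0 6 / 0 0 0 0 0 / 0 0 0 0 0 / 0 0 0 0 0

yes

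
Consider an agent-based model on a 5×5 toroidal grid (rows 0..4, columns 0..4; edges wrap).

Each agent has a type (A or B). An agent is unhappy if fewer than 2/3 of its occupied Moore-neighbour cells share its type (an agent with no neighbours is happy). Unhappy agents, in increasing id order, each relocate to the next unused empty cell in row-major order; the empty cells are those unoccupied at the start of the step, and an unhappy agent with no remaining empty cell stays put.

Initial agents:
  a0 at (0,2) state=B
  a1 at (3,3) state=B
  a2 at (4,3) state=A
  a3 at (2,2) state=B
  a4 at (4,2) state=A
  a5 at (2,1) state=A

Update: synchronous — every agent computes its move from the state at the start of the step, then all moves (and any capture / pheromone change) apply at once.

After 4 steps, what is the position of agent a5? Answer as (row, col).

(2, 1)

t=1: a0@(0,0):B a1@(0,1):B a2@(0,3):A a3@(0,4):B a4@(1,0):A a5@(1,1):A
t=2: a0@(0,2):B a1@(1,2):B a2@(1,3):A a3@(1,4):B a4@(2,0):A a5@(2,1):A
t=3: a0@(0,0):B a1@(0,1):B a2@(0,3):A a3@(0,4):B a4@(1,0):A a5@(1,1):A
t=4: a0@(0,2):B a1@(1,2):B a2@(1,3):A a3@(1,4):B a4@(2,0):A a5@(2,1):A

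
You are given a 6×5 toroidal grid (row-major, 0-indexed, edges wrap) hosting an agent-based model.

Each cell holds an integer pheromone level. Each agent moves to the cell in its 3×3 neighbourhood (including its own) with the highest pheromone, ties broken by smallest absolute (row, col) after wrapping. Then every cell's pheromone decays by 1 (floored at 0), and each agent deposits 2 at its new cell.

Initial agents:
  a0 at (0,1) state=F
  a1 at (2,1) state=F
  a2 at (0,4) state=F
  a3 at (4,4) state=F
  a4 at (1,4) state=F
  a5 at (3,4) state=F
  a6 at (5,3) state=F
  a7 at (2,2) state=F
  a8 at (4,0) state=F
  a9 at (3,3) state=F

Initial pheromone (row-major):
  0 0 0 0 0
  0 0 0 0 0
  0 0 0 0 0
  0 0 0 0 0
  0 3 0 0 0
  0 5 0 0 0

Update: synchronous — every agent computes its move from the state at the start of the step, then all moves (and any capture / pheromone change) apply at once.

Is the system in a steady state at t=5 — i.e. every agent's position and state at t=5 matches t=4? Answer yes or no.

t=1: a0@(5,1) a1@(1,0) a2@(0,0) a3@(3,0) a4@(0,0) a5@(2,0) a6@(0,2) a7@(1,1) a8@(5,1) a9@(2,2) | pheromone: 4 0 2 0 0 / 2 2 0 0 0 / 2 0 2 0 0 / 2 0 0 0 0 / 0 2 0 0 0 / 0 8 0 0 0
t=2: a0@(5,1) a1@(0,0) a2@(5,1) a3@(2,0) a4@(5,1) a5@(1,0) a6@(5,1) a7@(0,0) a8@(5,1) a9@(1,1) | pheromone: 7 0 1 0 0 / 3 3 0 0 0 / 3 0 1 0 0 / 1 0 0 0 0 / 0 1 0 0 0 / 0 17 0 0 0
t=3: a0@(5,1) a1@(5,1) a2@(5,1) a3@(1,0) a4@(5,1) a5@(0,0) a6@(5,1) a7@(5,1) a8@(5,1) a9@(0,0) | pheromone: 10 0 0 0 0 / 4 2 0 0 0 / 2 0 0 0 0 / 0 0 0 0 0 / 0 0 0 0 0 / 0 30 0 0 0
t=4: a0@(5,1) a1@(5,1) a2@(5,1) a3@(0,0) a4@(5,1) a5@(5,1) a6@(5,1) a7@(5,1) a8@(5,1) a9@(5,1) | pheromone: 11 0 0 0 0 / 3 1 0 0 0 / 1 0 0 0 0 / 0 0 0 0 0 / 0 0 0 0 0 / 0 47 0 0 0
t=5: a0@(5,1) a1@(5,1) a2@(5,1) a3@(5,1) a4@(5,1) a5@(5,1) a6@(5,1) a7@(5,1) a8@(5,1) a9@(5,1) | pheromone: 10 0 0 0 0 / 2 0 0 0 0 / 0 0 0 0 0 / 0 0 0 0 0 / 0 0 0 0 0 / 0 66 0 0 0

no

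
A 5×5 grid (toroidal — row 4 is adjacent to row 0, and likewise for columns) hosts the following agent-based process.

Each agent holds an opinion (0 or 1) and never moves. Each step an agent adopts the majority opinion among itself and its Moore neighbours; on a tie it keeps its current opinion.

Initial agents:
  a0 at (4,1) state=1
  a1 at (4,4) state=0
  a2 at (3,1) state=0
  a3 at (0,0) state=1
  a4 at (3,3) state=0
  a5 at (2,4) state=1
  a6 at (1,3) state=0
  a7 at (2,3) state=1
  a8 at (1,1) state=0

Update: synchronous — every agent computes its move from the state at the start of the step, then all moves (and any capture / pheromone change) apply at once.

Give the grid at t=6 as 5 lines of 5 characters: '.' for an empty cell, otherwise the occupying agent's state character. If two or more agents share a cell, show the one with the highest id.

1....
.0.1.
...11
.0.0.
.1..0

t=1: a0@(4,1):1 a1@(4,4):0 a2@(3,1):0 a3@(0,0):1 a4@(3,3):0 a5@(2,4):1 a6@(1,3):1 a7@(2,3):1 a8@(1,1):0
t=2: (unchanged — steady state)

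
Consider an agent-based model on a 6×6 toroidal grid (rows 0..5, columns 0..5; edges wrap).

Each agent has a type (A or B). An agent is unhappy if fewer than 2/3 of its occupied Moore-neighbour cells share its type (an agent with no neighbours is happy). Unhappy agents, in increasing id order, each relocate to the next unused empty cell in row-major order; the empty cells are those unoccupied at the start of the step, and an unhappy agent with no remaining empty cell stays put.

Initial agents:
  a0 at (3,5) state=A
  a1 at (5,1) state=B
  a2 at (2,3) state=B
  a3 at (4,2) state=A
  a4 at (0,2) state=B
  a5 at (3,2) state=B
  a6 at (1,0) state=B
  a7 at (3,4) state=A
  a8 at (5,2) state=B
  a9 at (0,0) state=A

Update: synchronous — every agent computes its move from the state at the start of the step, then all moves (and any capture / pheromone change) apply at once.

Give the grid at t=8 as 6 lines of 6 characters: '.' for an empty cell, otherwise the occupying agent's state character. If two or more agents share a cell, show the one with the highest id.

t=1: a0@(3,5):A a1@(0,1):B a2@(0,3):B a3@(0,4):A a4@(0,2):B a5@(0,5):B a6@(1,1):B a7@(1,2):A a8@(5,2):B a9@(1,3):A
t=2: a0@(3,5):A a1@(0,1):B a2@(0,0):B a3@(1,0):A a4@(0,2):B a5@(1,4):B a6@(1,1):B a7@(1,5):A a8@(5,2):B a9@(2,0):A
t=3: a0@(3,5):A a1@(0,1):B a2@(0,3):B a3@(0,4):A a4@(0,2):B a5@(0,5):B a6@(1,2):B a7@(1,3):A a8@(5,2):B a9@(2,0):A
t=4: a0@(3,5):A a1@(0,1):B a2@(0,0):B a3@(1,0):A a4@(0,2):B a5@(1,1):B a6@(1,2):B a7@(1,4):A a8@(5,2):B a9@(2,0):A
t=5: a0@(3,5):A a1@(0,1):B a2@(0,0):B a3@(0,3):A a4@(0,2):B a5@(1,1):B a6@(1,2):B a7@(1,4):A a8@(5,2):B a9@(2,0):A
t=6: a0@(3,5):A a1@(0,1):B a2@(0,0):B a3@(0,4):A a4@(0,2):B a5@(1,1):B a6@(1,2):B a7@(1,4):A a8@(5,2):B a9@(0,5):A
t=7: (unchanged — steady state)

BBB.AA
.BB.A.
......
.....A
......
..B...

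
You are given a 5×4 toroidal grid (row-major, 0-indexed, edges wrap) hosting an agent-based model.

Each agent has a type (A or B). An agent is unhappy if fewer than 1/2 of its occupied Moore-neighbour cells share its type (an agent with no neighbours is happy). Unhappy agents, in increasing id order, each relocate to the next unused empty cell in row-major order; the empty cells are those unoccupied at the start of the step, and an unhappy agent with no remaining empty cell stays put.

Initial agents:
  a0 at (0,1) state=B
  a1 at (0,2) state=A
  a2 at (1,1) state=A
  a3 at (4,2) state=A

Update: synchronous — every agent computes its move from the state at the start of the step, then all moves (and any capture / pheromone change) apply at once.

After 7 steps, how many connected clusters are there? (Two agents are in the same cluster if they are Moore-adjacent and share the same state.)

2

t=1: a0@(0,0):B a1@(0,2):A a2@(1,1):A a3@(4,2):A
t=2: a0@(0,1):B a1@(0,2):A a2@(1,1):A a3@(4,2):A
t=3: a0@(0,0):B a1@(0,2):A a2@(1,1):A a3@(4,2):A
t=4: a0@(0,1):B a1@(0,2):A a2@(1,1):A a3@(4,2):A
t=5: a0@(0,0):B a1@(0,2):A a2@(1,1):A a3@(4,2):A
t=6: a0@(0,1):B a1@(0,2):A a2@(1,1):A a3@(4,2):A
t=7: a0@(0,0):B a1@(0,2):A a2@(1,1):A a3@(4,2):A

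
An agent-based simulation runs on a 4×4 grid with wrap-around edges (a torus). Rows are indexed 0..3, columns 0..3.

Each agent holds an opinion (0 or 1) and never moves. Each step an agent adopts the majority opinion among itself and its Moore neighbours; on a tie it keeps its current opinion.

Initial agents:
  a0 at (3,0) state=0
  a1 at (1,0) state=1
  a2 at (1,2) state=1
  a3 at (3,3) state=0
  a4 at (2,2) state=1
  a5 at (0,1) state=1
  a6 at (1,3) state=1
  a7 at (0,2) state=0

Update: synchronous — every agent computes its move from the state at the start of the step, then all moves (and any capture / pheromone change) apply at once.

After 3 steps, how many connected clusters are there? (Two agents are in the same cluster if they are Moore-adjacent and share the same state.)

t=1: a0@(3,0):0 a1@(1,0):1 a2@(1,2):1 a3@(3,3):0 a4@(2,2):1 a5@(0,1):1 a6@(1,3):1 a7@(0,2):1
t=2: (unchanged — steady state)

2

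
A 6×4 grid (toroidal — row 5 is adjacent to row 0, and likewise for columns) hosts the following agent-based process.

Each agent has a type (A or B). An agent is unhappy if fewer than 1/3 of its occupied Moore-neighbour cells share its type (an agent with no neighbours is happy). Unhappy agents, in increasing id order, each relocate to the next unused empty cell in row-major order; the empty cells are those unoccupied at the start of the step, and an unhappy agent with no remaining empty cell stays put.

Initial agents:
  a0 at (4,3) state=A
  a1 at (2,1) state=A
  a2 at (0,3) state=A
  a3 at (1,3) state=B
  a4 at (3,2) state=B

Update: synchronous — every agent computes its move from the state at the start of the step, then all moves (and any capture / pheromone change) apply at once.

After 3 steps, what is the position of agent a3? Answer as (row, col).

(1, 0)

t=1: a0@(0,0):A a1@(0,1):A a2@(0,2):A a3@(1,0):B a4@(1,1):B
t=2: a0@(0,0):A a1@(0,1):A a2@(0,2):A a3@(1,0):B a4@(0,3):B
t=3: (unchanged — steady state)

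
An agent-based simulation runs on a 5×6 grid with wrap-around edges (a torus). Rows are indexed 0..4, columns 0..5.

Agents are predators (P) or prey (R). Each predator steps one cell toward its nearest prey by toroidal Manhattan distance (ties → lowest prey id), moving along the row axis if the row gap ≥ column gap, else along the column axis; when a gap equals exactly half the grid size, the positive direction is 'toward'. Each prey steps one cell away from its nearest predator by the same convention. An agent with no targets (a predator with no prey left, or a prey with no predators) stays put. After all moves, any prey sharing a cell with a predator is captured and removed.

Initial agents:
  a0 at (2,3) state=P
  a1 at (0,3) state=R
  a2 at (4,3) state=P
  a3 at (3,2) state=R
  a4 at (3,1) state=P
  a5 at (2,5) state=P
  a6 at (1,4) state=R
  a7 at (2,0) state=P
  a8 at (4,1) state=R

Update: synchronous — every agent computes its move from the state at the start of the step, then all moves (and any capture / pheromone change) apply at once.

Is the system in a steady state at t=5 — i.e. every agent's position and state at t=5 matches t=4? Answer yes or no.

no

t=1: a0@(1,3):P a2@(0,3):P a3@(3,3):R a4@(3,2):P a5@(1,5):P a6@(0,4):R a7@(2,1):P a8@(0,1):R
t=2: a0@(2,3):P a2@(0,4):P a3@(3,4):R a4@(3,3):P a5@(0,5):P a7@(1,1):P a8@(0,0):R
t=3: a0@(3,3):P a2@(4,4):P a3@(3,5):R a4@(3,4):P a5@(0,0):P a7@(0,1):P
t=4: a0@(3,4):P a2@(3,4):P a3@(3,0):R a4@(3,5):P a5@(4,0):P a7@(4,1):P
t=5: a0@(3,5):P a2@(3,5):P a4@(3,0):P a5@(3,0):P a7@(3,1):P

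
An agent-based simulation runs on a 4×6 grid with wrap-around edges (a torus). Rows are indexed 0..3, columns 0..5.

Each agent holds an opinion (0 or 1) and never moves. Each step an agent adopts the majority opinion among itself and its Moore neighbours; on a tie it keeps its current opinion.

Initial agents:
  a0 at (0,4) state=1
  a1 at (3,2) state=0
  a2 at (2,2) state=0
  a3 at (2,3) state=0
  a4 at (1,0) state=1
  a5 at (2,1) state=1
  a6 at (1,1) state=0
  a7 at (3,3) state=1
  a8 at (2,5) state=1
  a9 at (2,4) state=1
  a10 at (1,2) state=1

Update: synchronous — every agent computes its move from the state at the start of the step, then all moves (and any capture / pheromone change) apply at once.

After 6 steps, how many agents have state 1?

t=1: a0@(0,4):1 a1@(3,2):0 a2@(2,2):0 a3@(2,3):0 a4@(1,0):1 a5@(2,1):1 a6@(1,1):1 a7@(3,3):1 a8@(2,5):1 a9@(2,4):1 a10@(1,2):0
t=2: (unchanged — steady state)

7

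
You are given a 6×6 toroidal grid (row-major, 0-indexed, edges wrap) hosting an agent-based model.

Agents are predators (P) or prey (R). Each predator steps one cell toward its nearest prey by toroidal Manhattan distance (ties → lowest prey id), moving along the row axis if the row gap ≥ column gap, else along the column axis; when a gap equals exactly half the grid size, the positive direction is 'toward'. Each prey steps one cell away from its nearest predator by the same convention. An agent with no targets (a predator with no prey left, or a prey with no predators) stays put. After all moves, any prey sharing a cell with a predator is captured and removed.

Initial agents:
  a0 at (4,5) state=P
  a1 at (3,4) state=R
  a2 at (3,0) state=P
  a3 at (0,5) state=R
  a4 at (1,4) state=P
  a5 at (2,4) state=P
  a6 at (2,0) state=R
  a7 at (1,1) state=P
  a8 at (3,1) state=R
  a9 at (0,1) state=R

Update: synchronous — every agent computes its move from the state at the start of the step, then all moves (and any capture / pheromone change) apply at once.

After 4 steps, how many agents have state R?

t=1: a0@(3,5):P a1@(4,4):R a2@(2,0):P a3@(1,5):R a4@(2,4):P a5@(3,4):P a6@(1,0):R a7@(0,1):P a8@(3,2):R a9@(5,1):R
t=2: a0@(4,5):P a1@(5,4):R a2@(1,0):P a3@(0,5):R a4@(3,4):P a5@(4,4):P a6@(0,0):R a7@(5,1):P a8@(3,1):R a9@(4,1):R
t=3: a0@(5,5):P a1@(0,4):R a2@(0,0):P a3@(1,5):R a4@(4,4):P a5@(5,4):P a6@(5,0):R a7@(4,1):P a8@(2,1):R a9@(3,1):R
t=4: a0@(5,0):P a1@(1,4):R a2@(5,0):P a3@(2,5):R a4@(5,4):P a5@(0,4):P a6@(5,1):R a7@(3,1):P a8@(1,1):R a9@(2,1):R

5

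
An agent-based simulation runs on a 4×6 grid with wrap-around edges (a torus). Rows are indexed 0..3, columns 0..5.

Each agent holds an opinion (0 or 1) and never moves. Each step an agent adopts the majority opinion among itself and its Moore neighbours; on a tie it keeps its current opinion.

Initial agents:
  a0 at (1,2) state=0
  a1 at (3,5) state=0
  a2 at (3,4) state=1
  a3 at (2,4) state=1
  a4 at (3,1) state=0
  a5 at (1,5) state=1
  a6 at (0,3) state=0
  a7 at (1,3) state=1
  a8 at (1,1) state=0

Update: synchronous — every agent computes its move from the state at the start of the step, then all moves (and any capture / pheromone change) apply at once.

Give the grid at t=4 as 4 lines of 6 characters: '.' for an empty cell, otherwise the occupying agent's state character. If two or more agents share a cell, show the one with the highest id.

t=1: a0@(1,2):0 a1@(3,5):1 a2@(3,4):1 a3@(2,4):1 a4@(3,1):0 a5@(1,5):1 a6@(0,3):0 a7@(1,3):1 a8@(1,1):0
t=2: (unchanged — steady state)

...0..
.001.1
....1.
.0..11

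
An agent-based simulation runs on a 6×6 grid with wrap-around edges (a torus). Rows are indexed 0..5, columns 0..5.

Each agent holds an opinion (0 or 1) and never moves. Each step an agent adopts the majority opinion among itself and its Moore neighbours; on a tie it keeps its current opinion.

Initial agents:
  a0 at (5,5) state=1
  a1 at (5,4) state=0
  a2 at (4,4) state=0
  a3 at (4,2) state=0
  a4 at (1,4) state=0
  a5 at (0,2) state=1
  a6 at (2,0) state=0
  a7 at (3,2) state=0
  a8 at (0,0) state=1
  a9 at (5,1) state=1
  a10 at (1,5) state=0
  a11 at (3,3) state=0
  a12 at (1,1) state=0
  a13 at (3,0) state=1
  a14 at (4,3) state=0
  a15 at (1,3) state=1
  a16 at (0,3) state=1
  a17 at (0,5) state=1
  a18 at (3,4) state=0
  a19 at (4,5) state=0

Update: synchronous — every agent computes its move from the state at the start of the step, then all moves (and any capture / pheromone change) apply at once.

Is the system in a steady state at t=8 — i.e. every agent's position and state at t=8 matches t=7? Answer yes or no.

t=1: a0@(5,5):1 a1@(5,4):0 a2@(4,4):0 a3@(4,2):0 a4@(1,4):1 a5@(0,2):1 a6@(2,0):0 a7@(3,2):0 a8@(0,0):1 a9@(5,1):1 a10@(1,5):0 a11@(3,3):0 a12@(1,1):0 a13@(3,0):0 a14@(4,3):0 a15@(1,3):1 a16@(0,3):1 a17@(0,5):1 a18@(3,4):0 a19@(4,5):0
t=2: a0@(5,5):1 a1@(5,4):0 a2@(4,4):0 a3@(4,2):0 a4@(1,4):1 a5@(0,2):1 a6@(2,0):0 a7@(3,2):0 a8@(0,0):1 a9@(5,1):1 a10@(1,5):1 a11@(3,3):0 a12@(1,1):0 a13@(3,0):0 a14@(4,3):0 a15@(1,3):1 a16@(0,3):1 a17@(0,5):1 a18@(3,4):0 a19@(4,5):0
t=3: (unchanged — steady state)

yes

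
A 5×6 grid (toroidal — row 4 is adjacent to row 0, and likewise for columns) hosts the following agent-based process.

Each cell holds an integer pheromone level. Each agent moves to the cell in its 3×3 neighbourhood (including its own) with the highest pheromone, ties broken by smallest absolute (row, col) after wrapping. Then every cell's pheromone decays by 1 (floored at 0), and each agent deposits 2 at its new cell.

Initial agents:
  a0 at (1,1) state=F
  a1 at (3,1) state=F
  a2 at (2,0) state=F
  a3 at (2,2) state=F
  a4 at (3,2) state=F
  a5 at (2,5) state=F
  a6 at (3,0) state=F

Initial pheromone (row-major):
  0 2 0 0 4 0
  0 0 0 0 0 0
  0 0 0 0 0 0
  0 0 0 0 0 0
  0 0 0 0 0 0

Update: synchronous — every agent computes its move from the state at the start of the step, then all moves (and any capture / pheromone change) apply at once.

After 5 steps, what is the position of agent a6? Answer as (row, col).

t=1: a0@(0,1) a1@(2,0) a2@(1,0) a3@(1,1) a4@(2,1) a5@(1,0) a6@(2,0) | pheromone: 0 3 0 0 3 0 / 4 2 0 0 0 0 / 4 2 0 0 0 0 / 0 0 0 0 0 0 / 0 0 0 0 0 0
t=2: a0@(1,0) a1@(1,0) a2@(1,0) a3@(1,0) a4@(1,0) a5@(1,0) a6@(1,0) | pheromone: 0 2 0 0 2 0 / 17 1 0 0 0 0 / 3 1 0 0 0 0 / 0 0 0 0 0 0 / 0 0 0 0 0 0
t=3: a0@(1,0) a1@(1,0) a2@(1,0) a3@(1,0) a4@(1,0) a5@(1,0) a6@(1,0) | pheromone: 0 1 0 0 1 0 / 30 0 0 0 0 0 / 2 0 0 0 0 0 / 0 0 0 0 0 0 / 0 0 0 0 0 0
t=4: a0@(1,0) a1@(1,0) a2@(1,0) a3@(1,0) a4@(1,0) a5@(1,0) a6@(1,0) | pheromone: 0 0 0 0 0 0 / 43 0 0 0 0 0 / 1 0 0 0 0 0 / 0 0 0 0 0 0 / 0 0 0 0 0 0
t=5: a0@(1,0) a1@(1,0) a2@(1,0) a3@(1,0) a4@(1,0) a5@(1,0) a6@(1,0) | pheromone: 0 0 0 0 0 0 / 56 0 0 0 0 0 / 0 0 0 0 0 0 / 0 0 0 0 0 0 / 0 0 0 0 0 0

(1, 0)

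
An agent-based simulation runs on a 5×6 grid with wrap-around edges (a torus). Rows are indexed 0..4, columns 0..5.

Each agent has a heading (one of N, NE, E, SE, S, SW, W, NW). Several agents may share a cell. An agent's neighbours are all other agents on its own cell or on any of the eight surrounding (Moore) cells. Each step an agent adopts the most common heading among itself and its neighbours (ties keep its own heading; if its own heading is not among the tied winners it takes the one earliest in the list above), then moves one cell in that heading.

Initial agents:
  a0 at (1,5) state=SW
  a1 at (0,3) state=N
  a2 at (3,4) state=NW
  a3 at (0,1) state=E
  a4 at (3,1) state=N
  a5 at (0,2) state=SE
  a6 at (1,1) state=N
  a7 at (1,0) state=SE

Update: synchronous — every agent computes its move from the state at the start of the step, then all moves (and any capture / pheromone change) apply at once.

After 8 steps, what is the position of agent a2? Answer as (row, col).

t=1: a0@(2,4):SW a1@(4,3):N a2@(2,3):NW a3@(1,2):SE a4@(2,1):N a5@(4,2):N a6@(2,2):SE a7@(2,1):SE
t=2: a0@(3,3):SW a1@(3,3):N a2@(3,4):SE a3@(2,3):SE a4@(3,2):SE a5@(3,2):N a6@(3,3):SE a7@(3,2):SE
t=3: a0@(4,4):SE a1@(4,4):SE a2@(4,5):SE a3@(3,4):SE a4@(4,3):SE a5@(4,3):SE a6@(4,4):SE a7@(4,3):SE
t=4: a0@(0,5):SE a1@(0,5):SE a2@(0,0):SE a3@(4,5):SE a4@(0,4):SE a5@(0,4):SE a6@(0,5):SE a7@(0,4):SE
t=5: a0@(1,0):SE a1@(1,0):SE a2@(1,1):SE a3@(0,0):SE a4@(1,5):SE a5@(1,5):SE a6@(1,0):SE a7@(1,5):SE
t=6: a0@(2,1):SE a1@(2,1):SE a2@(2,2):SE a3@(1,1):SE a4@(2,0):SE a5@(2,0):SE a6@(2,1):SE a7@(2,0):SE
t=7: a0@(3,2):SE a1@(3,2):SE a2@(3,3):SE a3@(2,2):SE a4@(3,1):SE a5@(3,1):SE a6@(3,2):SE a7@(3,1):SE
t=8: a0@(4,3):SE a1@(4,3):SE a2@(4,4):SE a3@(3,3):SE a4@(4,2):SE a5@(4,2):SE a6@(4,3):SE a7@(4,2):SE

(4, 4)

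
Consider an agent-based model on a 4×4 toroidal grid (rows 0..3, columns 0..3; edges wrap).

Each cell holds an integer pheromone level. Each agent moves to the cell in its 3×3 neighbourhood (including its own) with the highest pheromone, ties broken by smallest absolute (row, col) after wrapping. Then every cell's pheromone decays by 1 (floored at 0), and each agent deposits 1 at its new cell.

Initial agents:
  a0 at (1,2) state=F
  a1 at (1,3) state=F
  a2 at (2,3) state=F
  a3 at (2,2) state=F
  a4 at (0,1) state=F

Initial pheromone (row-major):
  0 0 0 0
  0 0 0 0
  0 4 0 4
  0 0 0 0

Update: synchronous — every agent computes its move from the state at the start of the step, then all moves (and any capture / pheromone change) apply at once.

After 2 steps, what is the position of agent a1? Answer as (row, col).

(2, 3)

t=1: a0@(2,1) a1@(2,3) a2@(2,3) a3@(2,1) a4@(0,0) | pheromone: 1 0 0 0 / 0 0 0 0 / 0 5 0 5 / 0 0 0 0
t=2: a0@(2,1) a1@(2,3) a2@(2,3) a3@(2,1) a4@(0,0) | pheromone: 1 0 0 0 / 0 0 0 0 / 0 6 0 6 / 0 0 0 0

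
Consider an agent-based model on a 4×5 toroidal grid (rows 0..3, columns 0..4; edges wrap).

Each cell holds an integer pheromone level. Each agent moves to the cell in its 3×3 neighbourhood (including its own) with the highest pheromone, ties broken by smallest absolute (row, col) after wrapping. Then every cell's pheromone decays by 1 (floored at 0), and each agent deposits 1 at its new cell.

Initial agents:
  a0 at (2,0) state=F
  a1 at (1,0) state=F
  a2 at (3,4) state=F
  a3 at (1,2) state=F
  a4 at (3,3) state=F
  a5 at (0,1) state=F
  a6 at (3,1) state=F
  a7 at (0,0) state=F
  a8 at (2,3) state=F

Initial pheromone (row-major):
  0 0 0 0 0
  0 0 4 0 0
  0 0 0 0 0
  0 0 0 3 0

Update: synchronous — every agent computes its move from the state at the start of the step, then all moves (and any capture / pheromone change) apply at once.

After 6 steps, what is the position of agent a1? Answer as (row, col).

(0, 0)

t=1: a0@(1,0) a1@(0,0) a2@(3,3) a3@(1,2) a4@(3,3) a5@(1,2) a6@(0,0) a7@(0,0) a8@(1,2) | pheromone: 3 0 0 0 0 / 1 0 6 0 0 / 0 0 0 0 0 / 0 0 0 4 0
t=2: a0@(0,0) a1@(0,0) a2@(3,3) a3@(1,2) a4@(3,3) a5@(1,2) a6@(0,0) a7@(0,0) a8@(1,2) | pheromone: 6 0 0 0 0 / 0 0 8 0 0 / 0 0 0 0 0 / 0 0 0 5 0
t=3: a0@(0,0) a1@(0,0) a2@(3,3) a3@(1,2) a4@(3,3) a5@(1,2) a6@(0,0) a7@(0,0) a8@(1,2) | pheromone: 9 0 0 0 0 / 0 0 10 0 0 / 0 0 0 0 0 / 0 0 0 6 0
t=4: a0@(0,0) a1@(0,0) a2@(3,3) a3@(1,2) a4@(3,3) a5@(1,2) a6@(0,0) a7@(0,0) a8@(1,2) | pheromone: 12 0 0 0 0 / 0 0 12 0 0 / 0 0 0 0 0 / 0 0 0 7 0
t=5: a0@(0,0) a1@(0,0) a2@(3,3) a3@(1,2) a4@(3,3) a5@(1,2) a6@(0,0) a7@(0,0) a8@(1,2) | pheromone: 15 0 0 0 0 / 0 0 14 0 0 / 0 0 0 0 0 / 0 0 0 8 0
t=6: a0@(0,0) a1@(0,0) a2@(3,3) a3@(1,2) a4@(3,3) a5@(1,2) a6@(0,0) a7@(0,0) a8@(1,2) | pheromone: 18 0 0 0 0 / 0 0 16 0 0 / 0 0 0 0 0 / 0 0 0 9 0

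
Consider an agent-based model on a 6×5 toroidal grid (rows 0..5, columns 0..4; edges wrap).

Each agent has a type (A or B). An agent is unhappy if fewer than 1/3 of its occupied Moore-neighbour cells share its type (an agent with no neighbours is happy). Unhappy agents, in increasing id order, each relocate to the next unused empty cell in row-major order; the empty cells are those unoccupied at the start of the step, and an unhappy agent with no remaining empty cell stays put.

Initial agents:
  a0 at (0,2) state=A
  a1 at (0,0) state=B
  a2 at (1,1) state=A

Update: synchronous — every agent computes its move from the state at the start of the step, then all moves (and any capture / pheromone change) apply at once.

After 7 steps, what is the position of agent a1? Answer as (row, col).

(0, 1)

t=1: a0@(0,2):A a1@(0,1):B a2@(1,1):A
t=2: a0@(0,2):A a1@(0,0):B a2@(1,1):A
t=3: a0@(0,2):A a1@(0,1):B a2@(1,1):A
t=4: a0@(0,2):A a1@(0,0):B a2@(1,1):A
t=5: a0@(0,2):A a1@(0,1):B a2@(1,1):A
t=6: a0@(0,2):A a1@(0,0):B a2@(1,1):A
t=7: a0@(0,2):A a1@(0,1):B a2@(1,1):A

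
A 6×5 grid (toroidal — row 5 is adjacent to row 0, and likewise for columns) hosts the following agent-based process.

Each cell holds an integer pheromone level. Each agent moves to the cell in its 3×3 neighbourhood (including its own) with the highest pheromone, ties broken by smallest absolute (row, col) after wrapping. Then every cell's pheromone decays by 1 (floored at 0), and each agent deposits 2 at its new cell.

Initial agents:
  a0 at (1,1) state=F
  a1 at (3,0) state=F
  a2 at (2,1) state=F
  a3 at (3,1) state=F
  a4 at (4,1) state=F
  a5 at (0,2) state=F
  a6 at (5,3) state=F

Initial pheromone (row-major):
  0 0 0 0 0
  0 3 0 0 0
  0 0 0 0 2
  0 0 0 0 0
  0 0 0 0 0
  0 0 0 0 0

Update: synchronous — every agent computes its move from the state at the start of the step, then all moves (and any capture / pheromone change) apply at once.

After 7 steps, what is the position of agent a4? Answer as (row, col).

t=1: a0@(1,1) a1@(2,4) a2@(1,1) a3@(2,0) a4@(3,0) a5@(1,1) a6@(0,2) | pheromone: 0 0 2 0 0 / 0 8 0 0 0 / 2 0 0 0 3 / 2 0 0 0 0 / 0 0 0 0 0 / 0 0 0 0 0
t=2: a0@(1,1) a1@(2,4) a2@(1,1) a3@(1,1) a4@(2,4) a5@(1,1) a6@(1,1) | pheromone: 0 0 1 0 0 / 0 17 0 0 0 / 1 0 0 0 6 / 1 0 0 0 0 / 0 0 0 0 0 / 0 0 0 0 0
t=3: a0@(1,1) a1@(2,4) a2@(1,1) a3@(1,1) a4@(2,4) a5@(1,1) a6@(1,1) | pheromone: 0 0 0 0 0 / 0 26 0 0 0 / 0 0 0 0 9 / 0 0 0 0 0 / 0 0 0 0 0 / 0 0 0 0 0
t=4: a0@(1,1) a1@(2,4) a2@(1,1) a3@(1,1) a4@(2,4) a5@(1,1) a6@(1,1) | pheromone: 0 0 0 0 0 / 0 35 0 0 0 / 0 0 0 0 12 / 0 0 0 0 0 / 0 0 0 0 0 / 0 0 0 0 0
t=5: a0@(1,1) a1@(2,4) a2@(1,1) a3@(1,1) a4@(2,4) a5@(1,1) a6@(1,1) | pheromone: 0 0 0 0 0 / 0 44 0 0 0 / 0 0 0 0 15 / 0 0 0 0 0 / 0 0 0 0 0 / 0 0 0 0 0
t=6: a0@(1,1) a1@(2,4) a2@(1,1) a3@(1,1) a4@(2,4) a5@(1,1) a6@(1,1) | pheromone: 0 0 0 0 0 / 0 53 0 0 0 / 0 0 0 0 18 / 0 0 0 0 0 / 0 0 0 0 0 / 0 0 0 0 0
t=7: a0@(1,1) a1@(2,4) a2@(1,1) a3@(1,1) a4@(2,4) a5@(1,1) a6@(1,1) | pheromone: 0 0 0 0 0 / 0 62 0 0 0 / 0 0 0 0 21 / 0 0 0 0 0 / 0 0 0 0 0 / 0 0 0 0 0

(2, 4)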